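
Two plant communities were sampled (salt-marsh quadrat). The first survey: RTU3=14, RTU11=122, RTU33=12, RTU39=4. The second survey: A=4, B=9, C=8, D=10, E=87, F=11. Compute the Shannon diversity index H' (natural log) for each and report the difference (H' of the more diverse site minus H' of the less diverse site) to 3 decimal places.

The first survey: N=152, proportions 0.092105, 0.802632, 0.078947, 0.026316, giving H' = 0.692292 (working shown to 6 dp, full precision carried).
The second survey: N=129, proportions 0.031008, 0.069767, 0.062016, 0.077519, 0.674419, 0.085271, giving H' = 1.139716.
Difference = |0.692292 − 1.139716| = 0.447424, i.e. 0.447 to 3 decimal places.

0.447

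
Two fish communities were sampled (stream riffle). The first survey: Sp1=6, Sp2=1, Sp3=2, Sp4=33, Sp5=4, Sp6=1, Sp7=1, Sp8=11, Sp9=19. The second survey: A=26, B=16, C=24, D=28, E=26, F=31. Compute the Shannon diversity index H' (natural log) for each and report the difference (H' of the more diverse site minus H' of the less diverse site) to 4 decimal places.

0.1782

The first survey: N=78, proportions 0.076923, 0.012821, 0.025641, 0.423077, 0.051282, 0.012821, 0.012821, 0.141026, 0.24359, giving H' = 1.595325 (working shown to 6 dp, full precision carried).
The second survey: N=151, proportions 0.172185, 0.10596, 0.15894, 0.18543, 0.172185, 0.205298, giving H' = 1.773498.
Difference = |1.595325 − 1.773498| = 0.178173, i.e. 0.1782 to 4 decimal places.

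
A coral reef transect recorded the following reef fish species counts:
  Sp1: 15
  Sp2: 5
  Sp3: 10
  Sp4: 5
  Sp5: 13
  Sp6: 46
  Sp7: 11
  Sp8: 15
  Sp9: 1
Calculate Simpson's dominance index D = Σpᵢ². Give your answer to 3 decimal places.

Total N = 15+5+10+5+13+46+11+15+1 = 121, so the proportions are 0.12397, 0.04132, 0.08264, 0.04132, 0.10744, 0.38017, 0.09091, 0.12397, 0.00826 (working shown to 5 dp, full precision carried).
D = 0.12397² + 0.04132² + 0.08264² + 0.04132² + 0.10744² + 0.38017² + 0.09091² + 0.12397² + 0.00826² = 0.01537 + 0.00171 + 0.00683 + 0.00171 + 0.01154 + 0.14453 + 0.00826 + 0.01537 + 0.00007 = 0.20538.
To 3 decimal places, D = 0.205.

0.205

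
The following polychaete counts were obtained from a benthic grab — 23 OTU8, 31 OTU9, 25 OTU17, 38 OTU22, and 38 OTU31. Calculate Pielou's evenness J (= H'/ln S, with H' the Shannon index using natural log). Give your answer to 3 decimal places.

0.987

Total N = 23+31+25+38+38 = 155, so the proportions are 0.14839, 0.2, 0.16129, 0.24516, 0.24516 (working shown to 5 dp, full precision carried).
H' = −Σ pᵢ ln pᵢ = −((-0.28311) + (-0.32189) + (-0.29428) + (-0.34466) + (-0.34466)) = 1.58860.
With S = 5 species, ln S = 1.60944, so J = 1.58860/1.60944 = 0.98705, i.e. 0.987 to 3 decimal places.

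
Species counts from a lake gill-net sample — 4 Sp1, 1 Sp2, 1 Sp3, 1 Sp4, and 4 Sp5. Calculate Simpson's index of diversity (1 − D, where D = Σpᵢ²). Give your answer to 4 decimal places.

Total N = 4+1+1+1+4 = 11, so the proportions are 0.363636, 0.090909, 0.090909, 0.090909, 0.363636 (working shown to 6 dp, full precision carried).
D = 0.363636² + 0.090909² + 0.090909² + 0.090909² + 0.363636² = 0.132231 + 0.008264 + 0.008264 + 0.008264 + 0.132231 = 0.289256.
So 1 − D = 0.710744, i.e. 0.7107 to 4 decimal places.

0.7107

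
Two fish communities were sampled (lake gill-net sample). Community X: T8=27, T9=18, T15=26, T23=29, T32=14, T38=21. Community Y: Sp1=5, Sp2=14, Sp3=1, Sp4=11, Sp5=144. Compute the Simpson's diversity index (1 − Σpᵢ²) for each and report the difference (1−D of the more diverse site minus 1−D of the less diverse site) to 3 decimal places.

Community X: N=135, proportions 0.2, 0.133333, 0.192593, 0.214815, 0.103704, 0.155556, giving 1−D = 0.824033 (working shown to 6 dp, full precision carried).
Community Y: N=175, proportions 0.028571, 0.08, 0.005714, 0.062857, 0.822857, giving 1−D = 0.311706.
Difference = |0.824033 − 0.311706| = 0.512327, i.e. 0.512 to 3 decimal places.

0.512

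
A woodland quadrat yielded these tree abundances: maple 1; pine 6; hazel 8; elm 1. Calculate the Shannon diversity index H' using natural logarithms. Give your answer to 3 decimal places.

1.061

Total N = 1+6+8+1 = 16, so the proportions are 0.0625, 0.375, 0.5, 0.0625 (working shown to 5 dp, full precision carried).
Each pᵢ ln pᵢ term: 0.0625×(-2.77259)=-0.17329, 0.375×(-0.98083)=-0.36781, 0.5×(-0.69315)=-0.34657, 0.0625×(-2.77259)=-0.17329.
Sum = -1.06096, so H' = 1.061.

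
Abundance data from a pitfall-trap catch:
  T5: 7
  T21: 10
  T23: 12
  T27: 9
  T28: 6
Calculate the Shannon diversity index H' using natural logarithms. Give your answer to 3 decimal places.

Total N = 7+10+12+9+6 = 44, so the proportions are 0.15909, 0.22727, 0.27273, 0.20455, 0.13636 (working shown to 5 dp, full precision carried).
Each pᵢ ln pᵢ term: 0.15909×(-1.83828)=-0.29245, 0.22727×(-1.48160)=-0.33673, 0.27273×(-1.29928)=-0.35435, 0.20455×(-1.58697)=-0.32461, 0.13636×(-1.99243)=-0.27170.
Sum = -1.57983, so H' = 1.580.

1.580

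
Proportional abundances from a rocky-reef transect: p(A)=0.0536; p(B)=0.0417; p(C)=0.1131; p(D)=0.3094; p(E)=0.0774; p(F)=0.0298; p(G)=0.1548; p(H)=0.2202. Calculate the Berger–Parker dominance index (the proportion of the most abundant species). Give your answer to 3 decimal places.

0.309

The largest proportion is 0.3094, i.e. d = 0.309 to 3 decimal places.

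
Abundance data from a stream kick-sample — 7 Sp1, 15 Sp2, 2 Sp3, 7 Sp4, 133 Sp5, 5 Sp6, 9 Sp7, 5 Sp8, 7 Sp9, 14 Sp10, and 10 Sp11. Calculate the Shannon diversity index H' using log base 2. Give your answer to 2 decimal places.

Total N = 7+15+2+7+133+5+9+5+7+14+10 = 214, so the proportions are 0.0327, 0.0701, 0.0093, 0.0327, 0.6215, 0.0234, 0.0421, 0.0234, 0.0327, 0.0654, 0.0467 (working shown to 4 dp, full precision carried).
Each pᵢ log₂ pᵢ term: 0.0327×(-4.9341)=-0.1614, 0.0701×(-3.8346)=-0.2688, 0.0093×(-6.7415)=-0.0630, 0.0327×(-4.9341)=-0.1614, 0.6215×(-0.6862)=-0.4265, 0.0234×(-5.4195)=-0.1266, 0.0421×(-4.5715)=-0.1923, 0.0234×(-5.4195)=-0.1266, 0.0327×(-4.9341)=-0.1614, 0.0654×(-3.9341)=-0.2574, 0.0467×(-4.4195)=-0.2065.
Sum = -2.1518, so H' = 2.15.

2.15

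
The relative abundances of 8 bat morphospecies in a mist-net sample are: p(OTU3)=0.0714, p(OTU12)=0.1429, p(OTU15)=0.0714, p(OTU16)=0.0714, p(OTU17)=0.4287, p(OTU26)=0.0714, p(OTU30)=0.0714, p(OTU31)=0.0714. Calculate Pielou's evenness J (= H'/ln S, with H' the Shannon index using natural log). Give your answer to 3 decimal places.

H' = −Σ pᵢ ln pᵢ = −((-0.18846) + (-0.27803) + (-0.18846) + (-0.18846) + (-0.36311) + (-0.18846) + (-0.18846) + (-0.18846)) = 1.77188 (working shown to 5 dp, full precision carried).
With S = 8 species, ln S = 2.07944, so J = 1.77188/2.07944 = 0.85209, i.e. 0.852 to 3 decimal places.

0.852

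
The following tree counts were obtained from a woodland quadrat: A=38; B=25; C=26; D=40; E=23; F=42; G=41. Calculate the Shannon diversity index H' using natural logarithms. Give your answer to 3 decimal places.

1.918

Total N = 38+25+26+40+23+42+41 = 235, so the proportions are 0.1617, 0.10638, 0.11064, 0.17021, 0.09787, 0.17872, 0.17447 (working shown to 5 dp, full precision carried).
Each pᵢ ln pᵢ term: 0.1617×(-1.82200)=-0.29462, 0.10638×(-2.24071)=-0.23837, 0.11064×(-2.20149)=-0.24357, 0.17021×(-1.77071)=-0.30140, 0.09787×(-2.32409)=-0.22746, 0.17872×(-1.72192)=-0.30775, 0.17447×(-1.74601)=-0.30462.
Sum = -1.91779, so H' = 1.918.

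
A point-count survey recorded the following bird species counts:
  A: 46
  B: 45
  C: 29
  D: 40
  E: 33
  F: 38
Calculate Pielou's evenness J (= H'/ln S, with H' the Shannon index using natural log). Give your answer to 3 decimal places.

0.993

Total N = 46+45+29+40+33+38 = 231, so the proportions are 0.19913, 0.19481, 0.12554, 0.17316, 0.14286, 0.1645 (working shown to 5 dp, full precision carried).
H' = −Σ pᵢ ln pᵢ = −((-0.32136) + (-0.31865) + (-0.26051) + (-0.30364) + (-0.27799) + (-0.29690)) = 1.77905.
With S = 6 species, ln S = 1.79176, so J = 1.77905/1.79176 = 0.99291, i.e. 0.993 to 3 decimal places.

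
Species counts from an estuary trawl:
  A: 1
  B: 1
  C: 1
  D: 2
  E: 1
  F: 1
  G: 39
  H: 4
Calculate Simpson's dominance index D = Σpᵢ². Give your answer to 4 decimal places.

0.6184

Total N = 1+1+1+2+1+1+39+4 = 50, so the proportions are 0.02, 0.02, 0.02, 0.04, 0.02, 0.02, 0.78, 0.08 (working shown to 6 dp, full precision carried).
D = 0.02² + 0.02² + 0.02² + 0.04² + 0.02² + 0.02² + 0.78² + 0.08² = 0.000400 + 0.000400 + 0.000400 + 0.001600 + 0.000400 + 0.000400 + 0.608400 + 0.006400 = 0.618400.
To 4 decimal places, D = 0.6184.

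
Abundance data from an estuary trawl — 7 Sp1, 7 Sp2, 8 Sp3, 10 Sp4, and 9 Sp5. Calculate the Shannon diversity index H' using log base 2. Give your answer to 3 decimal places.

2.308

Total N = 7+7+8+10+9 = 41, so the proportions are 0.17073, 0.17073, 0.19512, 0.2439, 0.21951 (working shown to 5 dp, full precision carried).
Each pᵢ log₂ pᵢ term: 0.17073×(-2.55020)=-0.43540, 0.17073×(-2.55020)=-0.43540, 0.19512×(-2.35755)=-0.46001, 0.2439×(-2.03562)=-0.49649, 0.21951×(-2.18763)=-0.48021.
Sum = -2.30751, so H' = 2.308.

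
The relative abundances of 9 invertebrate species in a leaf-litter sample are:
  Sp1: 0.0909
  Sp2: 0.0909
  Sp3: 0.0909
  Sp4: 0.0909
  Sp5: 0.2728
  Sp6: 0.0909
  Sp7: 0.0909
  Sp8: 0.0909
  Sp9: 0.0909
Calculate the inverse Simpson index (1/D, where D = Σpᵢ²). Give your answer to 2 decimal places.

7.12

D = 0.0909² + 0.0909² + 0.0909² + 0.0909² + 0.2728² + 0.0909² + 0.0909² + 0.0909² + 0.0909² = 0.008263 + 0.008263 + 0.008263 + 0.008263 + 0.074420 + 0.008263 + 0.008263 + 0.008263 + 0.008263 = 0.140522 (working shown to 6 dp, full precision carried).
So 1/D = 7.1163, i.e. 7.12 to 2 decimal places.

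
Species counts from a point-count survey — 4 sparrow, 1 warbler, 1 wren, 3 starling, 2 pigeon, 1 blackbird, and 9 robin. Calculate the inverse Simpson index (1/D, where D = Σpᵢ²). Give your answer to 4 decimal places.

Total N = 4+1+1+3+2+1+9 = 21, so the proportions are 0.19047619, 0.04761905, 0.04761905, 0.14285714, 0.0952381, 0.04761905, 0.42857143 (working shown to 8 dp, full precision carried).
D = 0.19047619² + 0.04761905² + 0.04761905² + 0.14285714² + 0.0952381² + 0.04761905² + 0.42857143² = 0.03628118 + 0.00226757 + 0.00226757 + 0.02040816 + 0.00907029 + 0.00226757 + 0.18367347 = 0.25623583.
So 1/D = 3.902655, i.e. 3.9027 to 4 decimal places.

3.9027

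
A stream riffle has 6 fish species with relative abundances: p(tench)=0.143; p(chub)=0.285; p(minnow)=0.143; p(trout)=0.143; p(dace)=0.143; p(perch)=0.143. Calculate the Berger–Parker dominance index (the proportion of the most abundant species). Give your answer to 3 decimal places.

The largest proportion is 0.285, i.e. d = 0.285 to 3 decimal places.

0.285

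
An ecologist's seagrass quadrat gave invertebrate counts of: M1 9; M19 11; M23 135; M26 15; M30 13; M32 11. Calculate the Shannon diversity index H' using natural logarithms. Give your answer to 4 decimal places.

1.0993

Total N = 9+11+135+15+13+11 = 194, so the proportions are 0.046392, 0.056701, 0.695876, 0.07732, 0.06701, 0.056701 (working shown to 6 dp, full precision carried).
Each pᵢ ln pᵢ term: 0.046392×(-3.070634)=-0.142452, 0.056701×(-2.869963)=-0.162730, 0.695876×(-0.362583)=-0.252313, 0.07732×(-2.559808)=-0.197923, 0.06701×(-2.702909)=-0.181123, 0.056701×(-2.869963)=-0.162730.
Sum = -1.099271, so H' = 1.0993.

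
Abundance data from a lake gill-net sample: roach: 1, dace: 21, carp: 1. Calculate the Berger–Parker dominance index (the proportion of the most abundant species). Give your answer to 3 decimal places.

Total N = 1+21+1 = 23, so the proportions are 0.04348, 0.91304, 0.04348 (working shown to 5 dp, full precision carried).
The largest proportion is 0.91304, i.e. d = 0.913 to 3 decimal places.

0.913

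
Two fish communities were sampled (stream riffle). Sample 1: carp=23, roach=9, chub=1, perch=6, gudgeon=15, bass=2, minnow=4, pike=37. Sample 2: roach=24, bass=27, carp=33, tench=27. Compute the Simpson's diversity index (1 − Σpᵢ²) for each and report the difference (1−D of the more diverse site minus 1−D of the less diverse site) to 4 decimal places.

0.0132

Sample 1: N=97, proportions 0.237113, 0.092784, 0.010309, 0.061856, 0.154639, 0.020619, 0.041237, 0.381443, giving 1−D = 0.759698 (working shown to 6 dp, full precision carried).
Sample 2: N=111, proportions 0.216216, 0.243243, 0.297297, 0.243243, giving 1−D = 0.746530.
Difference = |0.759698 − 0.746530| = 0.013168, i.e. 0.0132 to 4 decimal places.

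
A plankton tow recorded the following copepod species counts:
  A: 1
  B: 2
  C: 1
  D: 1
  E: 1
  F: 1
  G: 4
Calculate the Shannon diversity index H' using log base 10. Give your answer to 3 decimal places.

0.768

Total N = 1+2+1+1+1+1+4 = 11, so the proportions are 0.09091, 0.18182, 0.09091, 0.09091, 0.09091, 0.09091, 0.36364 (working shown to 5 dp, full precision carried).
Each pᵢ log₁₀ pᵢ term: 0.09091×(-1.04139)=-0.09467, 0.18182×(-0.74036)=-0.13461, 0.09091×(-1.04139)=-0.09467, 0.09091×(-1.04139)=-0.09467, 0.09091×(-1.04139)=-0.09467, 0.09091×(-1.04139)=-0.09467, 0.36364×(-0.43933)=-0.15976.
Sum = -0.76773, so H' = 0.768.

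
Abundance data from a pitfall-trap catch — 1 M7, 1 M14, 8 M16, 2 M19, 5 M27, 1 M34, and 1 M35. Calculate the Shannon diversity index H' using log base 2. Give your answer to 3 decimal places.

2.268

Total N = 1+1+8+2+5+1+1 = 19, so the proportions are 0.05263, 0.05263, 0.42105, 0.10526, 0.26316, 0.05263, 0.05263 (working shown to 5 dp, full precision carried).
Each pᵢ log₂ pᵢ term: 0.05263×(-4.24793)=-0.22358, 0.05263×(-4.24793)=-0.22358, 0.42105×(-1.24793)=-0.52544, 0.10526×(-3.24793)=-0.34189, 0.26316×(-1.92600)=-0.50684, 0.05263×(-4.24793)=-0.22358, 0.05263×(-4.24793)=-0.22358.
Sum = -2.26847, so H' = 2.268.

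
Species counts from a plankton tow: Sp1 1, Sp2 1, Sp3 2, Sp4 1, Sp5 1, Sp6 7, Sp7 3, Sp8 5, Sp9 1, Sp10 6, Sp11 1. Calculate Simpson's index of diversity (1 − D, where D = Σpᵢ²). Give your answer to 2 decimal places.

Total N = 1+1+2+1+1+7+3+5+1+6+1 = 29, so the proportions are 0.0345, 0.0345, 0.069, 0.0345, 0.0345, 0.2414, 0.1034, 0.1724, 0.0345, 0.2069, 0.0345 (working shown to 4 dp, full precision carried).
D = 0.0345² + 0.0345² + 0.069² + 0.0345² + 0.0345² + 0.2414² + 0.1034² + 0.1724² + 0.0345² + 0.2069² + 0.0345² = 0.0012 + 0.0012 + 0.0048 + 0.0012 + 0.0012 + 0.0583 + 0.0107 + 0.0297 + 0.0012 + 0.0428 + 0.0012 = 0.1534.
So 1 − D = 0.8466, i.e. 0.85 to 2 decimal places.

0.85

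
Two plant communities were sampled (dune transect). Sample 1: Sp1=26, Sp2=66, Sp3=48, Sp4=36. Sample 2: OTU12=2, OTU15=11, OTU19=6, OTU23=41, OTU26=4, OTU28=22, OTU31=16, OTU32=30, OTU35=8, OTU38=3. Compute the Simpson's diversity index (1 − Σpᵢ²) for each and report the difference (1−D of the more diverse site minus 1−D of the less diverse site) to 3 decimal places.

0.104

Sample 1: N=176, proportions 0.14773, 0.375, 0.27273, 0.20455, giving 1−D = 0.72133 (working shown to 5 dp, full precision carried).
Sample 2: N=143, proportions 0.01399, 0.07692, 0.04196, 0.28671, 0.02797, 0.15385, 0.11189, 0.20979, 0.05594, 0.02098, giving 1−D = 0.82537.
Difference = |0.72133 − 0.82537| = 0.10404, i.e. 0.104 to 3 decimal places.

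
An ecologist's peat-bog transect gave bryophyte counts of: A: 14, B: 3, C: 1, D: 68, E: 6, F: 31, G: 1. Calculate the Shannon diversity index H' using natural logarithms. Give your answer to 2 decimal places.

1.24

Total N = 14+3+1+68+6+31+1 = 124, so the proportions are 0.1129, 0.0242, 0.0081, 0.5484, 0.0484, 0.25, 0.0081 (working shown to 4 dp, full precision carried).
Each pᵢ ln pᵢ term: 0.1129×(-2.1812)=-0.2463, 0.0242×(-3.7217)=-0.0900, 0.0081×(-4.8203)=-0.0389, 0.5484×(-0.6008)=-0.3295, 0.0484×(-3.0285)=-0.1465, 0.25×(-1.3863)=-0.3466, 0.0081×(-4.8203)=-0.0389.
Sum = -1.2366, so H' = 1.24.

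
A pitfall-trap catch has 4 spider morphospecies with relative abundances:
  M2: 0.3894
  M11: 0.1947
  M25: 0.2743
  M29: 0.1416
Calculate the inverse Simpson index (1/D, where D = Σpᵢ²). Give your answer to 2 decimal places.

D = 0.3894² + 0.1947² + 0.2743² + 0.1416² = 0.151632 + 0.037908 + 0.075240 + 0.020051 = 0.284832 (working shown to 6 dp, full precision carried).
So 1/D = 3.5108, i.e. 3.51 to 2 decimal places.

3.51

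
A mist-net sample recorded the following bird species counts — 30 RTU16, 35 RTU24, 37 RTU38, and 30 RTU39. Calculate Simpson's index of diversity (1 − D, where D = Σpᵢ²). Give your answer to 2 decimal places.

Total N = 30+35+37+30 = 132, so the proportions are 0.2273, 0.2652, 0.2803, 0.2273 (working shown to 4 dp, full precision carried).
D = 0.2273² + 0.2652² + 0.2803² + 0.2273² = 0.0517 + 0.0703 + 0.0786 + 0.0517 = 0.2522.
So 1 − D = 0.7478, i.e. 0.75 to 2 decimal places.

0.75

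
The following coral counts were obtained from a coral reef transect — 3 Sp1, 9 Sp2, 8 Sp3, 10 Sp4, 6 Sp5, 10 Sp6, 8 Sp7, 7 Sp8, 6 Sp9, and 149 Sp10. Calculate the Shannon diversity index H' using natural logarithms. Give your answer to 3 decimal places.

Total N = 3+9+8+10+6+10+8+7+6+149 = 216, so the proportions are 0.01389, 0.04167, 0.03704, 0.0463, 0.02778, 0.0463, 0.03704, 0.03241, 0.02778, 0.68981 (working shown to 5 dp, full precision carried).
Each pᵢ ln pᵢ term: 0.01389×(-4.27667)=-0.05940, 0.04167×(-3.17805)=-0.13242, 0.03704×(-3.29584)=-0.12207, 0.0463×(-3.07269)=-0.14225, 0.02778×(-3.58352)=-0.09954, 0.0463×(-3.07269)=-0.14225, 0.03704×(-3.29584)=-0.12207, 0.03241×(-3.42937)=-0.11114, 0.02778×(-3.58352)=-0.09954, 0.68981×(-0.37133)=-0.25615.
Sum = -1.28683, so H' = 1.287.

1.287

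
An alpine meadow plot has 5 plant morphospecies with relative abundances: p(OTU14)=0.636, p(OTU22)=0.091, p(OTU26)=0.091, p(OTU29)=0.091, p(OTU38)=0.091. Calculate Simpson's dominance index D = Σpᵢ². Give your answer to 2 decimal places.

D = 0.636² + 0.091² + 0.091² + 0.091² + 0.091² = 0.4045 + 0.0083 + 0.0083 + 0.0083 + 0.0083 = 0.4376 (working shown to 4 dp, full precision carried).
To 2 decimal places, D = 0.44.

0.44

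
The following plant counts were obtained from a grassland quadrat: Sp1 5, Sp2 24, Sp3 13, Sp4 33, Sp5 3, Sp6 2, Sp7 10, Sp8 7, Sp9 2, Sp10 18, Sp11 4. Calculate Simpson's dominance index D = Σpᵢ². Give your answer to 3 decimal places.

Total N = 5+24+13+33+3+2+10+7+2+18+4 = 121, so the proportions are 0.04132, 0.19835, 0.10744, 0.27273, 0.02479, 0.01653, 0.08264, 0.05785, 0.01653, 0.14876, 0.03306 (working shown to 5 dp, full precision carried).
D = 0.04132² + 0.19835² + 0.10744² + 0.27273² + 0.02479² + 0.01653² + 0.08264² + 0.05785² + 0.01653² + 0.14876² + 0.03306² = 0.00171 + 0.03934 + 0.01154 + 0.07438 + 0.00061 + 0.00027 + 0.00683 + 0.00335 + 0.00027 + 0.02213 + 0.00109 = 0.16153.
To 3 decimal places, D = 0.162.

0.162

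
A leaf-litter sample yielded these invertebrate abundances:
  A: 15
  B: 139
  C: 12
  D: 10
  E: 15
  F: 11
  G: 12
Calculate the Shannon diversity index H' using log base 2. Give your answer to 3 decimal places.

Total N = 15+139+12+10+15+11+12 = 214, so the proportions are 0.07009, 0.64953, 0.05607, 0.04673, 0.07009, 0.0514, 0.05607 (working shown to 5 dp, full precision carried).
Each pᵢ log₂ pᵢ term: 0.07009×(-3.83458)=-0.26878, 0.64953×(-0.62253)=-0.40435, 0.05607×(-4.15650)=-0.23308, 0.04673×(-4.41954)=-0.20652, 0.07009×(-3.83458)=-0.26878, 0.0514×(-4.28204)=-0.22010, 0.05607×(-4.15650)=-0.23308.
Sum = -1.83468, so H' = 1.835.

1.835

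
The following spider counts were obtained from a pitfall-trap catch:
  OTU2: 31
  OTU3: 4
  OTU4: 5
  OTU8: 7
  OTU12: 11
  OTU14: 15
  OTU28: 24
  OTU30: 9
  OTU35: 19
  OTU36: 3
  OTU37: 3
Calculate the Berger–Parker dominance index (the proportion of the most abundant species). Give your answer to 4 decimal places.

0.2366

Total N = 31+4+5+7+11+15+24+9+19+3+3 = 131, so the proportions are 0.236641, 0.030534, 0.038168, 0.053435, 0.083969, 0.114504, 0.183206, 0.068702, 0.145038, 0.022901, 0.022901 (working shown to 6 dp, full precision carried).
The largest proportion is 0.236641, i.e. d = 0.2366 to 4 decimal places.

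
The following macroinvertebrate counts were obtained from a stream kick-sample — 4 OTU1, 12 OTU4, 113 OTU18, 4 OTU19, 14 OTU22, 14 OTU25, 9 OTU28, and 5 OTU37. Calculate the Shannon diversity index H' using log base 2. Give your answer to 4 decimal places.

Total N = 4+12+113+4+14+14+9+5 = 175, so the proportions are 0.022857, 0.068571, 0.645714, 0.022857, 0.08, 0.08, 0.051429, 0.028571 (working shown to 6 dp, full precision carried).
Each pᵢ log₂ pᵢ term: 0.022857×(-5.451211)=-0.124599, 0.068571×(-3.866249)=-0.265114, 0.645714×(-0.631032)=-0.407466, 0.022857×(-5.451211)=-0.124599, 0.08×(-3.643856)=-0.291508, 0.08×(-3.643856)=-0.291508, 0.051429×(-4.281286)=-0.220180, 0.028571×(-5.129283)=-0.146551.
Sum = -1.871527, so H' = 1.8715.

1.8715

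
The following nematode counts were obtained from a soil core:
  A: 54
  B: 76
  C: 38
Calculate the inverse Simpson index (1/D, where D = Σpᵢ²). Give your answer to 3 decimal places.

Total N = 54+76+38 = 168, so the proportions are 0.321429, 0.452381, 0.22619 (working shown to 6 dp, full precision carried).
D = 0.321429² + 0.452381² + 0.22619² = 0.103316 + 0.204649 + 0.051162 = 0.359127.
So 1/D = 2.78453, i.e. 2.785 to 3 decimal places.

2.785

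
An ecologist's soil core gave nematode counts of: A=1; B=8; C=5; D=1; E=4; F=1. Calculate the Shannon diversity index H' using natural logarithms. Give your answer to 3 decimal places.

Total N = 1+8+5+1+4+1 = 20, so the proportions are 0.05, 0.4, 0.25, 0.05, 0.2, 0.05 (working shown to 5 dp, full precision carried).
Each pᵢ ln pᵢ term: 0.05×(-2.99573)=-0.14979, 0.4×(-0.91629)=-0.36652, 0.25×(-1.38629)=-0.34657, 0.05×(-2.99573)=-0.14979, 0.2×(-1.60944)=-0.32189, 0.05×(-2.99573)=-0.14979.
Sum = -1.48434, so H' = 1.484.

1.484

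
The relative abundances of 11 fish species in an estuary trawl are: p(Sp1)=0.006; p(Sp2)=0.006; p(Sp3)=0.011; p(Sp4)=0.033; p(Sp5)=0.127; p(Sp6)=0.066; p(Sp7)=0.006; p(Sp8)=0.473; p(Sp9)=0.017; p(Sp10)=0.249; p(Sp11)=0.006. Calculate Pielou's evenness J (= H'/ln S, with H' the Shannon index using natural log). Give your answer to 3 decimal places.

H' = −Σ pᵢ ln pᵢ = −((-0.03070) + (-0.03070) + (-0.04961) + (-0.11257) + (-0.26207) + (-0.17939) + (-0.03070) + (-0.35412) + (-0.06927) + (-0.34619) + (-0.03070)) = 1.49600 (working shown to 5 dp, full precision carried).
With S = 11 species, ln S = 2.39790, so J = 1.49600/2.39790 = 0.62388, i.e. 0.624 to 3 decimal places.

0.624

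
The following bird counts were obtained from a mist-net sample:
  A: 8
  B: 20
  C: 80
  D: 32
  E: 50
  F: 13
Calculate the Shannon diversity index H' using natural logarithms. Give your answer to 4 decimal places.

1.5351

Total N = 8+20+80+32+50+13 = 203, so the proportions are 0.039409, 0.098522, 0.394089, 0.157635, 0.246305, 0.064039 (working shown to 6 dp, full precision carried).
Each pᵢ ln pᵢ term: 0.039409×(-3.233764)=-0.127439, 0.098522×(-2.317474)=-0.228323, 0.394089×(-0.931179)=-0.366967, 0.157635×(-1.847470)=-0.291227, 0.246305×(-1.401183)=-0.345119, 0.064039×(-2.748257)=-0.175997.
Sum = -1.535071, so H' = 1.5351.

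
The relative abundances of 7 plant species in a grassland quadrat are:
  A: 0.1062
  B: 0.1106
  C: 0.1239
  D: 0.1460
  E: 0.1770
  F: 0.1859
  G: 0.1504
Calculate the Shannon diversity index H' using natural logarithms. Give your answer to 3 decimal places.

1.926

Each pᵢ ln pᵢ term (working shown to 5 dp, full precision carried): 0.1062×(-2.24243)=-0.23815, 0.1106×(-2.20184)=-0.24352, 0.1239×(-2.08828)=-0.25874, 0.146×(-1.92415)=-0.28093, 0.177×(-1.73161)=-0.30649, 0.1859×(-1.68255)=-0.31279, 0.1504×(-1.89446)=-0.28493.
Sum = -1.92554, so H' = 1.926.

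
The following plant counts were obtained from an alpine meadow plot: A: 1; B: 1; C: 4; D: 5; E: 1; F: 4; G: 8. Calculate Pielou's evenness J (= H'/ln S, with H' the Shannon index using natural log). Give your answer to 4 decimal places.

Total N = 1+1+4+5+1+4+8 = 24, so the proportions are 0.041667, 0.041667, 0.166667, 0.208333, 0.041667, 0.166667, 0.333333 (working shown to 6 dp, full precision carried).
H' = −Σ pᵢ ln pᵢ = −((-0.132419) + (-0.132419) + (-0.298627) + (-0.326795) + (-0.132419) + (-0.298627) + (-0.366204)) = 1.687509.
With S = 7 species, ln S = 1.945910, so J = 1.687509/1.945910 = 0.867208, i.e. 0.8672 to 4 decimal places.

0.8672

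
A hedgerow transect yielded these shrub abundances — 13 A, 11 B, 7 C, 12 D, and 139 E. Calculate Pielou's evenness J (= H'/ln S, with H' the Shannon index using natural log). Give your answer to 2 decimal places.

0.54

Total N = 13+11+7+12+139 = 182, so the proportions are 0.0714, 0.0604, 0.0385, 0.0659, 0.7637 (working shown to 4 dp, full precision carried).
H' = −Σ pᵢ ln pᵢ = −((-0.1885) + (-0.1696) + (-0.1253) + (-0.1793) + (-0.2059)) = 0.8685.
With S = 5 species, ln S = 1.6094, so J = 0.8685/1.6094 = 0.5397, i.e. 0.54 to 2 decimal places.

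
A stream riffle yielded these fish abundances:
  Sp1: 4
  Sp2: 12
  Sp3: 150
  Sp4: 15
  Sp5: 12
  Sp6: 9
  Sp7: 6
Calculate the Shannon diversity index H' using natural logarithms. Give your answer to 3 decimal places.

Total N = 4+12+150+15+12+9+6 = 208, so the proportions are 0.01923, 0.05769, 0.72115, 0.07212, 0.05769, 0.04327, 0.02885 (working shown to 5 dp, full precision carried).
Each pᵢ ln pᵢ term: 0.01923×(-3.95124)=-0.07599, 0.05769×(-2.85263)=-0.16457, 0.72115×(-0.32690)=-0.23575, 0.07212×(-2.62949)=-0.18963, 0.05769×(-2.85263)=-0.16457, 0.04327×(-3.14031)=-0.13588, 0.02885×(-3.54578)=-0.10228.
Sum = -1.06867, so H' = 1.069.

1.069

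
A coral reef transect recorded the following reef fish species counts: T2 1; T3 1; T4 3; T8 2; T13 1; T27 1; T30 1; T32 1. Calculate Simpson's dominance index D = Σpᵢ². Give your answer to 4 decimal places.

0.1570

Total N = 1+1+3+2+1+1+1+1 = 11, so the proportions are 0.090909, 0.090909, 0.272727, 0.181818, 0.090909, 0.090909, 0.090909, 0.090909 (working shown to 6 dp, full precision carried).
D = 0.090909² + 0.090909² + 0.272727² + 0.181818² + 0.090909² + 0.090909² + 0.090909² + 0.090909² = 0.008264 + 0.008264 + 0.074380 + 0.033058 + 0.008264 + 0.008264 + 0.008264 + 0.008264 = 0.157025.
To 4 decimal places, D = 0.1570.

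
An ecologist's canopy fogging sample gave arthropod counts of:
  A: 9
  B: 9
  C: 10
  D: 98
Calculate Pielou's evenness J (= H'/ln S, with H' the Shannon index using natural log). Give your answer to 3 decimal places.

0.558

Total N = 9+9+10+98 = 126, so the proportions are 0.07143, 0.07143, 0.07937, 0.77778 (working shown to 5 dp, full precision carried).
H' = −Σ pᵢ ln pᵢ = −((-0.18850) + (-0.18850) + (-0.20109) + (-0.19547)) = 0.77356.
With S = 4 species, ln S = 1.38629, so J = 0.77356/1.38629 = 0.55801, i.e. 0.558 to 3 decimal places.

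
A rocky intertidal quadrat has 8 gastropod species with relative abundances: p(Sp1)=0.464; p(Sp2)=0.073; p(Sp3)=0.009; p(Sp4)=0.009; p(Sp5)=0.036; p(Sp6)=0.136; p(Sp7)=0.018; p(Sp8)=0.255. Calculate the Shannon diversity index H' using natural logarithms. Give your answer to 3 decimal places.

1.444

Each pᵢ ln pᵢ term (working shown to 5 dp, full precision carried): 0.464×(-0.76787)=-0.35629, 0.073×(-2.61730)=-0.19106, 0.009×(-4.71053)=-0.04239, 0.009×(-4.71053)=-0.04239, 0.036×(-3.32424)=-0.11967, 0.136×(-1.99510)=-0.27133, 0.018×(-4.01738)=-0.07231, 0.255×(-1.36649)=-0.34846.
Sum = -1.44392, so H' = 1.444.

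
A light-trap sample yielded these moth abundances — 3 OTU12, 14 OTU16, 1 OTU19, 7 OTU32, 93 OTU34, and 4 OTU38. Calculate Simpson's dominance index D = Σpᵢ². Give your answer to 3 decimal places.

0.599

Total N = 3+14+1+7+93+4 = 122, so the proportions are 0.02459, 0.11475, 0.0082, 0.05738, 0.7623, 0.03279 (working shown to 5 dp, full precision carried).
D = 0.02459² + 0.11475² + 0.0082² + 0.05738² + 0.7623² + 0.03279² = 0.00060 + 0.01317 + 0.00007 + 0.00329 + 0.58109 + 0.00107 = 0.59930.
To 3 decimal places, D = 0.599.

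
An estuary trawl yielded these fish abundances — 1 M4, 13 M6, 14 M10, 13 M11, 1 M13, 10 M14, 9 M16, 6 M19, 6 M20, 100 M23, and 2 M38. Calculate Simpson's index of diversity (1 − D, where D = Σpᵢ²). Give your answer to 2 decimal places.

Total N = 1+13+14+13+1+10+9+6+6+100+2 = 175, so the proportions are 0.0057, 0.0743, 0.08, 0.0743, 0.0057, 0.0571, 0.0514, 0.0343, 0.0343, 0.5714, 0.0114 (working shown to 4 dp, full precision carried).
D = 0.0057² + 0.0743² + 0.08² + 0.0743² + 0.0057² + 0.0571² + 0.0514² + 0.0343² + 0.0343² + 0.5714² + 0.0114² = 0.0000 + 0.0055 + 0.0064 + 0.0055 + 0.0000 + 0.0033 + 0.0026 + 0.0012 + 0.0012 + 0.3265 + 0.0001 = 0.3524.
So 1 − D = 0.6476, i.e. 0.65 to 2 decimal places.

0.65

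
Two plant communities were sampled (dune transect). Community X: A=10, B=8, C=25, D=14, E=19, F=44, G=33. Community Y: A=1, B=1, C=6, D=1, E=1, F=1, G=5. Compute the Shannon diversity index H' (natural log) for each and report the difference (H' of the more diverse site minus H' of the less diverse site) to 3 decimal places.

0.198

Community X: N=153, proportions 0.06536, 0.05229, 0.1634, 0.0915, 0.12418, 0.28758, 0.21569, giving H' = 1.79571 (working shown to 5 dp, full precision carried).
Community Y: N=16, proportions 0.0625, 0.0625, 0.375, 0.0625, 0.0625, 0.0625, 0.3125, giving H' = 1.59773.
Difference = |1.79571 − 1.59773| = 0.19798, i.e. 0.198 to 3 decimal places.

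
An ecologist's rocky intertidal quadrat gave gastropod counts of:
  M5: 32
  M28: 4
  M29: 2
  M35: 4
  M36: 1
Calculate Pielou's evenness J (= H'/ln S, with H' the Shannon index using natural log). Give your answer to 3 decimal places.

Total N = 32+4+2+4+1 = 43, so the proportions are 0.74419, 0.09302, 0.04651, 0.09302, 0.02326 (working shown to 5 dp, full precision carried).
H' = −Σ pᵢ ln pᵢ = −((-0.21988) + (-0.22092) + (-0.14270) + (-0.22092) + (-0.08747)) = 0.89189.
With S = 5 species, ln S = 1.60944, so J = 0.89189/1.60944 = 0.55416, i.e. 0.554 to 3 decimal places.

0.554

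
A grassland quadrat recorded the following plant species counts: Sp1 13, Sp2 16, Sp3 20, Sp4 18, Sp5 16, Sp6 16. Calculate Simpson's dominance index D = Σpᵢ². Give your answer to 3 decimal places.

Total N = 13+16+20+18+16+16 = 99, so the proportions are 0.13131, 0.16162, 0.20202, 0.18182, 0.16162, 0.16162 (working shown to 5 dp, full precision carried).
D = 0.13131² + 0.16162² + 0.20202² + 0.18182² + 0.16162² + 0.16162² = 0.01724 + 0.02612 + 0.04081 + 0.03306 + 0.02612 + 0.02612 = 0.16947.
To 3 decimal places, D = 0.169.

0.169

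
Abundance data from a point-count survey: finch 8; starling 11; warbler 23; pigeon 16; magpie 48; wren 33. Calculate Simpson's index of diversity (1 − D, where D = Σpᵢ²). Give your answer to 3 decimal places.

Total N = 8+11+23+16+48+33 = 139, so the proportions are 0.05755, 0.07914, 0.16547, 0.11511, 0.34532, 0.23741 (working shown to 5 dp, full precision carried).
D = 0.05755² + 0.07914² + 0.16547² + 0.11511² + 0.34532² + 0.23741² = 0.00331 + 0.00626 + 0.02738 + 0.01325 + 0.11925 + 0.05636 = 0.22582.
So 1 − D = 0.77418, i.e. 0.774 to 3 decimal places.

0.774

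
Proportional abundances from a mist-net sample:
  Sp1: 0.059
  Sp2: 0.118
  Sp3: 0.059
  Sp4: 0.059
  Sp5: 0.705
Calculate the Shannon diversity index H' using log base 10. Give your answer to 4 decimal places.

0.4341

Each pᵢ log₁₀ pᵢ term (working shown to 6 dp, full precision carried): 0.059×(-1.229148)=-0.072520, 0.118×(-0.928118)=-0.109518, 0.059×(-1.229148)=-0.072520, 0.059×(-1.229148)=-0.072520, 0.705×(-0.151811)=-0.107027.
Sum = -0.434104, so H' = 0.4341.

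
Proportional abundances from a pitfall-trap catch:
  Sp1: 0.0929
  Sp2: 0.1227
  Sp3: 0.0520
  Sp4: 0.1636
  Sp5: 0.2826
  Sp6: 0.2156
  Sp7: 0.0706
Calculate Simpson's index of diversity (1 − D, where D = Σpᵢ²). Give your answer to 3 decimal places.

0.816

D = 0.0929² + 0.1227² + 0.052² + 0.1636² + 0.2826² + 0.2156² + 0.0706² = 0.00863 + 0.01506 + 0.00270 + 0.02676 + 0.07986 + 0.04648 + 0.00498 = 0.18449 (working shown to 5 dp, full precision carried).
So 1 − D = 0.81551, i.e. 0.816 to 3 decimal places.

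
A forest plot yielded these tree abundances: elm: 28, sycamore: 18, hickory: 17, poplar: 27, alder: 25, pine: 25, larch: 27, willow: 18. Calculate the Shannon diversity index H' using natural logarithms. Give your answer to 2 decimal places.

Total N = 28+18+17+27+25+25+27+18 = 185, so the proportions are 0.1514, 0.0973, 0.0919, 0.1459, 0.1351, 0.1351, 0.1459, 0.0973 (working shown to 4 dp, full precision carried).
Each pᵢ ln pᵢ term: 0.1514×(-1.8882)=-0.2858, 0.0973×(-2.3300)=-0.2267, 0.0919×(-2.3871)=-0.2194, 0.1459×(-1.9245)=-0.2809, 0.1351×(-2.0015)=-0.2705, 0.1351×(-2.0015)=-0.2705, 0.1459×(-1.9245)=-0.2809, 0.0973×(-2.3300)=-0.2267.
Sum = -2.0612, so H' = 2.06.

2.06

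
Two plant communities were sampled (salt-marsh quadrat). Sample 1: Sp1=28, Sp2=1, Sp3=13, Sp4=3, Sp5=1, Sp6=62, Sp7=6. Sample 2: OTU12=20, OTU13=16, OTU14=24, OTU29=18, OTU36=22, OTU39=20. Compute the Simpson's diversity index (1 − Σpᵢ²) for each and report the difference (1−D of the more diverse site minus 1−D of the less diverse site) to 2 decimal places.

0.20

Sample 1: N=114, proportions 0.2456, 0.0088, 0.114, 0.0263, 0.0088, 0.5439, 0.0526, giving 1−D = 0.6273 (working shown to 4 dp, full precision carried).
Sample 2: N=120, proportions 0.1667, 0.1333, 0.2, 0.15, 0.1833, 0.1667, giving 1−D = 0.8306.
Difference = |0.6273 − 0.8306| = 0.2033, i.e. 0.20 to 2 decimal places.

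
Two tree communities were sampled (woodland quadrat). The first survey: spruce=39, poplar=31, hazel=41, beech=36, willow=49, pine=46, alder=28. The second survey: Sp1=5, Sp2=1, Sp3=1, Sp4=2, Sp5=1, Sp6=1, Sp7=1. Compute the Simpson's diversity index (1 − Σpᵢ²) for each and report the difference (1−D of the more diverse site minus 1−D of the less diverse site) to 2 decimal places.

0.09

The first survey: N=270, proportions 0.1444, 0.1148, 0.1519, 0.1333, 0.1815, 0.1704, 0.1037, giving 1−D = 0.8524 (working shown to 4 dp, full precision carried).
The second survey: N=12, proportions 0.4167, 0.0833, 0.0833, 0.1667, 0.0833, 0.0833, 0.0833, giving 1−D = 0.7639.
Difference = |0.8524 − 0.7639| = 0.0885, i.e. 0.09 to 2 decimal places.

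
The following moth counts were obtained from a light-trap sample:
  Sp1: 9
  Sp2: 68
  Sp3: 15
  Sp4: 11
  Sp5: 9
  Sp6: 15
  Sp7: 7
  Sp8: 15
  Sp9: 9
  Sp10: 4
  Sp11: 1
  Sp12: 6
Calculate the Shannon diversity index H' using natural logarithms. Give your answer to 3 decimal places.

Total N = 9+68+15+11+9+15+7+15+9+4+1+6 = 169, so the proportions are 0.05325, 0.40237, 0.08876, 0.06509, 0.05325, 0.08876, 0.04142, 0.08876, 0.05325, 0.02367, 0.00592, 0.0355 (working shown to 5 dp, full precision carried).
Each pᵢ ln pᵢ term: 0.05325×(-2.93267)=-0.15618, 0.40237×(-0.91039)=-0.36631, 0.08876×(-2.42185)=-0.21496, 0.06509×(-2.73200)=-0.17782, 0.05325×(-2.93267)=-0.15618, 0.08876×(-2.42185)=-0.21496, 0.04142×(-3.18399)=-0.13188, 0.08876×(-2.42185)=-0.21496, 0.05325×(-2.93267)=-0.15618, 0.02367×(-3.74360)=-0.08861, 0.00592×(-5.12990)=-0.03035, 0.0355×(-3.33814)=-0.11851.
Sum = -2.02689, so H' = 2.027.

2.027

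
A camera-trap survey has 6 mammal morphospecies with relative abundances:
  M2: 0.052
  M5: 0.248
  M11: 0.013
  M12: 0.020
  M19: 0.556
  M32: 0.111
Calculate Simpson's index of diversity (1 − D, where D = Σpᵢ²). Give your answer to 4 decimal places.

0.6138

D = 0.052² + 0.248² + 0.013² + 0.02² + 0.556² + 0.111² = 0.002704 + 0.061504 + 0.000169 + 0.000400 + 0.309136 + 0.012321 = 0.386234 (working shown to 6 dp, full precision carried).
So 1 − D = 0.613766, i.e. 0.6138 to 4 decimal places.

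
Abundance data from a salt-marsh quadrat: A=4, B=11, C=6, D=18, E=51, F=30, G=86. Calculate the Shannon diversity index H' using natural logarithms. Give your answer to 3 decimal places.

1.540

Total N = 4+11+6+18+51+30+86 = 206, so the proportions are 0.01942, 0.0534, 0.02913, 0.08738, 0.24757, 0.14563, 0.41748 (working shown to 5 dp, full precision carried).
Each pᵢ ln pᵢ term: 0.01942×(-3.94158)=-0.07654, 0.0534×(-2.92998)=-0.15646, 0.02913×(-3.53612)=-0.10299, 0.08738×(-2.43750)=-0.21299, 0.24757×(-1.39605)=-0.34562, 0.14563×(-1.92668)=-0.28058, 0.41748×(-0.87353)=-0.36468.
Sum = -1.53986, so H' = 1.540.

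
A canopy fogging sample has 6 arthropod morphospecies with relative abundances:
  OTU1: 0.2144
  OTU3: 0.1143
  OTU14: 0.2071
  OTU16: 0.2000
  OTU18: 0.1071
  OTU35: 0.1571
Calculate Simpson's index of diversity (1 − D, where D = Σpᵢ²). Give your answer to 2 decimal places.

0.82

D = 0.2144² + 0.1143² + 0.2071² + 0.2² + 0.1071² + 0.1571² = 0.0460 + 0.0131 + 0.0429 + 0.0400 + 0.0115 + 0.0247 = 0.1781 (working shown to 4 dp, full precision carried).
So 1 − D = 0.8219, i.e. 0.82 to 2 decimal places.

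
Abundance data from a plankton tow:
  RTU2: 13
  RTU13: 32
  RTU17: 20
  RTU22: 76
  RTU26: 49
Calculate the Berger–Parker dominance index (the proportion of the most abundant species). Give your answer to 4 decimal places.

Total N = 13+32+20+76+49 = 190, so the proportions are 0.068421, 0.168421, 0.105263, 0.4, 0.257895 (working shown to 6 dp, full precision carried).
The largest proportion is 0.4, i.e. d = 0.4000 to 4 decimal places.

0.4000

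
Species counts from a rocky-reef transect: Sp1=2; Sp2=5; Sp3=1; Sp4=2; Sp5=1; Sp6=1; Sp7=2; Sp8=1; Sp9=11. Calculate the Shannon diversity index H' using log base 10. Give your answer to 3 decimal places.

Total N = 2+5+1+2+1+1+2+1+11 = 26, so the proportions are 0.076923, 0.192308, 0.038462, 0.076923, 0.038462, 0.038462, 0.076923, 0.038462, 0.423077 (working shown to 6 dp, full precision carried).
Each pᵢ log₁₀ pᵢ term: 0.076923×(-1.113943)=-0.085688, 0.192308×(-0.716003)=-0.137693, 0.038462×(-1.414973)=-0.054422, 0.076923×(-1.113943)=-0.085688, 0.038462×(-1.414973)=-0.054422, 0.038462×(-1.414973)=-0.054422, 0.076923×(-1.113943)=-0.085688, 0.038462×(-1.414973)=-0.054422, 0.423077×(-0.373581)=-0.158053.
Sum = -0.770498, so H' = 0.770.

0.770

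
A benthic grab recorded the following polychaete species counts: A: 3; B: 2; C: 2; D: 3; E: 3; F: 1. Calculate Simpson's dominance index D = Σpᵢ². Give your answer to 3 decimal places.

Total N = 3+2+2+3+3+1 = 14, so the proportions are 0.21429, 0.14286, 0.14286, 0.21429, 0.21429, 0.07143 (working shown to 5 dp, full precision carried).
D = 0.21429² + 0.14286² + 0.14286² + 0.21429² + 0.21429² + 0.07143² = 0.04592 + 0.02041 + 0.02041 + 0.04592 + 0.04592 + 0.00510 = 0.18367.
To 3 decimal places, D = 0.184.

0.184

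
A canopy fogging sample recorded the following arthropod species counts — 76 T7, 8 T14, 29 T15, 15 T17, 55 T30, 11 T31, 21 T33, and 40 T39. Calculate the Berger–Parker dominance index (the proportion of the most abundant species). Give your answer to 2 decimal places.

Total N = 76+8+29+15+55+11+21+40 = 255, so the proportions are 0.298, 0.0314, 0.1137, 0.0588, 0.2157, 0.0431, 0.0824, 0.1569 (working shown to 4 dp, full precision carried).
The largest proportion is 0.298, i.e. d = 0.30 to 2 decimal places.

0.30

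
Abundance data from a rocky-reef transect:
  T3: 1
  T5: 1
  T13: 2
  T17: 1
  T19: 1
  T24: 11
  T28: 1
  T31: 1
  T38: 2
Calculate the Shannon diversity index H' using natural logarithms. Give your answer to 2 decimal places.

Total N = 1+1+2+1+1+11+1+1+2 = 21, so the proportions are 0.0476, 0.0476, 0.0952, 0.0476, 0.0476, 0.5238, 0.0476, 0.0476, 0.0952 (working shown to 4 dp, full precision carried).
Each pᵢ ln pᵢ term: 0.0476×(-3.0445)=-0.1450, 0.0476×(-3.0445)=-0.1450, 0.0952×(-2.3514)=-0.2239, 0.0476×(-3.0445)=-0.1450, 0.0476×(-3.0445)=-0.1450, 0.5238×(-0.6466)=-0.3387, 0.0476×(-3.0445)=-0.1450, 0.0476×(-3.0445)=-0.1450, 0.0952×(-2.3514)=-0.2239.
Sum = -1.6565, so H' = 1.66.

1.66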